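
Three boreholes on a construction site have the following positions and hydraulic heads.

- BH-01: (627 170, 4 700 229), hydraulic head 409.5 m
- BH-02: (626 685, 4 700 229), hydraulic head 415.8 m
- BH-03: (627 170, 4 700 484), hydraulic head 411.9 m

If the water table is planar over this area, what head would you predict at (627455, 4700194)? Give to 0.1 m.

∂h/∂x = (415.8 − 409.5) / (626685 − 627170) = -0.01299
∂h/∂y = (411.9 − 409.5) / (4700484 − 4700229) = +0.009412
h(627455, 4700194) = 409.5 + (-0.01299)·(285) + (+0.009412)·(-35) = 409.5 -3.702 -0.329 = 405.469 m.

405.5 m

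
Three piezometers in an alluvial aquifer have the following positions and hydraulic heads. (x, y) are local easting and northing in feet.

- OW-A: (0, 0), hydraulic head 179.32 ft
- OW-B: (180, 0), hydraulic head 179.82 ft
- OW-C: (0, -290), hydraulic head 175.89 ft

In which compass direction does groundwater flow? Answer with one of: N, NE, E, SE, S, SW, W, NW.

S

∂h/∂x = (179.82 − 179.32) / (180 − 0) = +0.002778
∂h/∂y = (175.89 − 179.32) / (-290 − 0) = +0.01183
Flow = −∇h = (-0.002778 east, -0.01183 north), which points south.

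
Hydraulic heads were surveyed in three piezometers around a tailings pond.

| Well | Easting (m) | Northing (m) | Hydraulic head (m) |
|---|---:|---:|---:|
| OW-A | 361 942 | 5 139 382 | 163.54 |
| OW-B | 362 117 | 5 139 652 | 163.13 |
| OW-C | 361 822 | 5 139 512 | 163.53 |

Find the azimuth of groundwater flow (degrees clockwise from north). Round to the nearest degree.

With h = a·x + b·y + c and OW-A as origin, the differences give:
  175·a + 270·b = -0.41
  (-120)·a + 130·b = -0.01
Eliminate b (×130 and ×270, subtract): 55150·a = -50.600 → a = ∂h/∂x = -0.0009175
Back-substitute: b = ∂h/∂y = -0.0009238.
Flow direction (−∇h) has components (+0.0009175 E, +0.0009238 N).
Azimuth = atan2(E, N) = atan2(+0.0009175, +0.0009238) = 44.8° ≈ 045°.

045°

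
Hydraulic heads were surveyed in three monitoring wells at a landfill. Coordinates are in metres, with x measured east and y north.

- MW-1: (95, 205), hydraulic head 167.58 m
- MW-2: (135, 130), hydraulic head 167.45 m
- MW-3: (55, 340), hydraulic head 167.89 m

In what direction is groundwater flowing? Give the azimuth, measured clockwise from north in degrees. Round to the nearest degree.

218°

Three-point gradient (reference MW-1): Δ to MW-2 = (40, -75, -0.13), Δ to MW-3 = (-40, 135, +0.31).
∂h/∂x = +0.002375, ∂h/∂y = +0.003000 (det = 2400).
Flow direction (−∇h) has components (-0.002375 E, -0.003000 N).
Azimuth = atan2(E, N) = atan2(-0.002375, -0.003000) = 218.4° ≈ 218°.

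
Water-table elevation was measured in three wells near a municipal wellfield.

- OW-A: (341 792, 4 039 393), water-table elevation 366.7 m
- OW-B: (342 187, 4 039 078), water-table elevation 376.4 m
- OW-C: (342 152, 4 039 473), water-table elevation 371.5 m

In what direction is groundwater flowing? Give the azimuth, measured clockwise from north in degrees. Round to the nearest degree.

With h = a·x + b·y + c and OW-A as origin, the differences give:
  395·a + (-315)·b = +9.7
  360·a + 80·b = +4.8
Eliminate b (×80 and ×(-315), subtract): 145000·a = 2288.00 → a = ∂h/∂x = +0.01578
Back-substitute: b = ∂h/∂y = -0.01101.
Flow direction (−∇h) has components (-0.01578 E, +0.01101 N).
Azimuth = atan2(E, N) = atan2(-0.01578, +0.01101) = 304.9° ≈ 305°.

305°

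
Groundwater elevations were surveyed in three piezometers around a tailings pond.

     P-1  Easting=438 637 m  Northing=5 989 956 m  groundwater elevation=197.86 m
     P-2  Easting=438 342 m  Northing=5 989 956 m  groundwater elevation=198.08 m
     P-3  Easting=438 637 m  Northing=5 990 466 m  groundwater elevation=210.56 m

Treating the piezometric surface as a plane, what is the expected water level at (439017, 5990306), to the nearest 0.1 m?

∂h/∂x = (198.08 − 197.86) / (438342 − 438637) = -0.0007458
∂h/∂y = (210.56 − 197.86) / (5990466 − 5989956) = +0.02490
h(439017, 5990306) = 197.86 + (-0.0007458)·(380) + (+0.02490)·(350) = 197.86 -0.283 +8.716 = 206.292 m.

206.3 m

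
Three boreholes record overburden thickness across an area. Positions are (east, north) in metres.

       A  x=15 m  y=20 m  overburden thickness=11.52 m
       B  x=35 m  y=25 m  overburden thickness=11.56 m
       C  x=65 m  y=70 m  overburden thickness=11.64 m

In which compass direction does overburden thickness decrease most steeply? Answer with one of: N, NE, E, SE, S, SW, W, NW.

With d = a·x + b·y + c and A as origin, the differences give:
  20·a + 5·b = +0.04
  50·a + 50·b = +0.12
Eliminate b (×50 and ×5, subtract): 750·a = 1.400 → a = ∂d/∂x = +0.001867
Back-substitute: b = ∂d/∂y = +0.0005333.
Steepest decrease is along −∇f = (-0.001867 E, -0.0005333 N) → west.

W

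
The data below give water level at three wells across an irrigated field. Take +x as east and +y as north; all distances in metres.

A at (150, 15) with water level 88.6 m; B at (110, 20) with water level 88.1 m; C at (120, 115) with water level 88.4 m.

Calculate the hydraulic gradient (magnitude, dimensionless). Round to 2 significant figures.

0.013

Taking A as reference: B−A = (-40, 5, -0.5); C−A = (-30, 100, -0.2).
Solve a·Δx + b·Δy = Δh: det = (-40)·100 − (-30)·5 = -3850.
∂h/∂x = [(-0.5)·100 − (-0.2)·5] / -3850 = +0.01273
∂h/∂y = [(-40)·(-0.2) − (-30)·(-0.5)] / -3850 = +0.001818
|∇h| = √(0.01273² + 0.001818²) = 0.01286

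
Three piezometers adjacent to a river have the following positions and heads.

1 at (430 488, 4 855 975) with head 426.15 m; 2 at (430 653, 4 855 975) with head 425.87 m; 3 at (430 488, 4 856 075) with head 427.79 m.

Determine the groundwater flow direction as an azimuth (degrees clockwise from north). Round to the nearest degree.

174°

∂h/∂x = (425.87 − 426.15) / (430653 − 430488) = -0.001697
∂h/∂y = (427.79 − 426.15) / (4856075 − 4855975) = +0.01640
Flow direction (−∇h) has components (+0.001697 E, -0.01640 N).
Azimuth = atan2(E, N) = atan2(+0.001697, -0.01640) = 174.1° ≈ 174°.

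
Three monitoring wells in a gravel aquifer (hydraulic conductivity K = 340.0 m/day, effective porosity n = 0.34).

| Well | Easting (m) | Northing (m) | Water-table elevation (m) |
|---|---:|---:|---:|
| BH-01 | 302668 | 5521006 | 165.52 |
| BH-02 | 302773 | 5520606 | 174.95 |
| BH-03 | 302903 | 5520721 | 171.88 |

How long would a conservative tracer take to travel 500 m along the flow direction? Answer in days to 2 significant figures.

21 days

With h = a·x + b·y + c and BH-01 as origin, the differences give:
  105·a + (-400)·b = +9.43
  235·a + (-285)·b = +6.36
Eliminate b (×(-285) and ×(-400), subtract): 64075·a = -143.550 → a = ∂h/∂x = -0.002240
Back-substitute: b = ∂h/∂y = -0.02416.
|∇h| = √(-0.002240² + -0.02416²) = 0.02426
Seepage velocity v = K·i/n = 340.0 × 0.02426 / 0.34 = 24.26 m/day.
t = 500 / 24.26 = 20.61 days.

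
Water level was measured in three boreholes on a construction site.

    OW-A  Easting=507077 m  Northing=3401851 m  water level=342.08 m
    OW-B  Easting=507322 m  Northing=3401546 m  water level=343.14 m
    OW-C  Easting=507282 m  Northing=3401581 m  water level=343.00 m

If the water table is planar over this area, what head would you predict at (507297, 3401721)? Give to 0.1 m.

342.7 m

Three-point gradient (reference OW-A): Δ to OW-B = (245, -305, +1.06), Δ to OW-C = (205, -270, +0.92).
∂h/∂x = +0.001545, ∂h/∂y = -0.002234 (det = -3625).
h(507297, 3401721) = 342.08 + (+0.001545)·(220) + (-0.002234)·(-130) = 342.08 +0.340 +0.290 = 342.710 m.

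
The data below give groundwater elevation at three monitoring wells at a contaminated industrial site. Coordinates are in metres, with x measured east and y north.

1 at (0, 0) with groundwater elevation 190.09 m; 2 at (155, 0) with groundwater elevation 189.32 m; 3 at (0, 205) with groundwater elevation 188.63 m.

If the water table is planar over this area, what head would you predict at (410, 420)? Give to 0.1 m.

185.1 m

∂h/∂x = (189.32 − 190.09) / (155 − 0) = -0.004968
∂h/∂y = (188.63 − 190.09) / (205 − 0) = -0.007122
h(410, 420) = 190.09 + (-0.004968)·(410) + (-0.007122)·(420) = 190.09 -2.037 -2.991 = 185.062 m.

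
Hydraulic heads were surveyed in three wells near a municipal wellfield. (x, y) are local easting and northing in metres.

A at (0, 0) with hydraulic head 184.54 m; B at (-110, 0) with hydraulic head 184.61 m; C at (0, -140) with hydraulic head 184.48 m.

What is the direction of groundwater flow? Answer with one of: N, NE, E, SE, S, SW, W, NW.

∂h/∂x = (184.61 − 184.54) / (-110 − 0) = -0.0006364
∂h/∂y = (184.48 − 184.54) / (-140 − 0) = +0.0004286
Flow = −∇h = (+0.0006364 east, -0.0004286 north), which points southeast.

SE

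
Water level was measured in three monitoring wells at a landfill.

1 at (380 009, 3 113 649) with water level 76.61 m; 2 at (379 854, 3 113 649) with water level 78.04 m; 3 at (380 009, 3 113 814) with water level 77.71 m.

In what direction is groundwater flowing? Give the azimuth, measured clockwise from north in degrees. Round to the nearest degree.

126°

∂h/∂x = (78.04 − 76.61) / (379854 − 380009) = -0.009226
∂h/∂y = (77.71 − 76.61) / (3113814 − 3113649) = +0.006667
Flow direction (−∇h) has components (+0.009226 E, -0.006667 N).
Azimuth = atan2(E, N) = atan2(+0.009226, -0.006667) = 125.9° ≈ 126°.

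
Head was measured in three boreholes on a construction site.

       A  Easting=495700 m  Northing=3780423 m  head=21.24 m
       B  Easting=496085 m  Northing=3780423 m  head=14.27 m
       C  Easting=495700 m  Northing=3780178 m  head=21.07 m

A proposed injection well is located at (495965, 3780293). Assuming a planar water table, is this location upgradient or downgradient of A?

downgradient

∂h/∂x = (14.27 − 21.24) / (496085 − 495700) = -0.01810
∂h/∂y = (21.07 − 21.24) / (3780178 − 3780423) = +0.0006939
Head at (495965, 3780293) = 21.24 + (-0.01810)·(265) + (+0.0006939)·(-130) = 16.35 m.
That is lower than the 21.24 m at A, so the point is downgradient.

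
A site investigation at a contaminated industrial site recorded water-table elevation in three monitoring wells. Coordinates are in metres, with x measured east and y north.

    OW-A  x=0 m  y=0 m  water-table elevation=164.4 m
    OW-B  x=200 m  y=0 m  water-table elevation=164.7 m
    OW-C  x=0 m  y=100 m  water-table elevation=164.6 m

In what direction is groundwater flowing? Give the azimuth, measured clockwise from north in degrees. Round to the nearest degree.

∂h/∂x = (164.7 − 164.4) / (200 − 0) = +0.001500
∂h/∂y = (164.6 − 164.4) / (100 − 0) = +0.002000
Flow direction (−∇h) has components (-0.001500 E, -0.002000 N).
Azimuth = atan2(E, N) = atan2(-0.001500, -0.002000) = 216.9° ≈ 217°.

217°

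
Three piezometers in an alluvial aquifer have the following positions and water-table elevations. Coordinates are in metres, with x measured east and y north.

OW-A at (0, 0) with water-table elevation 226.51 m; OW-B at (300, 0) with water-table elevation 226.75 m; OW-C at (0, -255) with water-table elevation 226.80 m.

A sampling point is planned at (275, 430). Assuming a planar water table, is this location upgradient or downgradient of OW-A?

∂h/∂x = (226.75 − 226.51) / (300 − 0) = +0.0008000
∂h/∂y = (226.80 − 226.51) / (-255 − 0) = -0.001137
Head at (275, 430) = 226.51 + (+0.0008000)·(275) + (-0.001137)·(430) = 226.24 m.
That is lower than the 226.51 m at OW-A, so the point is downgradient.

downgradient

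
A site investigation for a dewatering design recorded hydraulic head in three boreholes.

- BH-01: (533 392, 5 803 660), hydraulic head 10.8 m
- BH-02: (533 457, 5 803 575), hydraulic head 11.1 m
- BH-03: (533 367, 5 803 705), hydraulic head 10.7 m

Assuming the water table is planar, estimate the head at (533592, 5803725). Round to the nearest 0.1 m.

12.1 m

Differences from BH-01: to BH-02 (Δx, Δy, Δh) = (65, -85, +0.3); to BH-03 = (-25, 45, -0.1).
Determinant of the coordinate differences = 65·45 − (-25)·(-85) = 800.
∂h/∂x = [(+0.3)·45 − (-0.1)·(-85)] / 800 = +0.006250
∂h/∂y = [65·(-0.1) − (-25)·(+0.3)] / 800 = +0.001250
h(533592, 5803725) = 10.8 + (+0.006250)·(200) + (+0.001250)·(65) = 10.8 +1.250 +0.081 = 12.131 m.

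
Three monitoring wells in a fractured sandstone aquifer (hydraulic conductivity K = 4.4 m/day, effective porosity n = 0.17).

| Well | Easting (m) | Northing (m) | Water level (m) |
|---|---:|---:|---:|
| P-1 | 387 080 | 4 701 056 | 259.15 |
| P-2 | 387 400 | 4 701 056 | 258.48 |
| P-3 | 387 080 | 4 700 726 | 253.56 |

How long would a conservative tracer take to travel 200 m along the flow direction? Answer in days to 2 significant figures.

∂h/∂x = (258.48 − 259.15) / (387400 − 387080) = -0.002094
∂h/∂y = (253.56 − 259.15) / (4700726 − 4701056) = +0.01694
|∇h| = √(-0.002094² + 0.01694²) = 0.01707
Seepage velocity v = K·i/n = 4.4 × 0.01707 / 0.17 = 0.4418 m/day.
t = 200 / 0.4418 = 452.7 days.

450 days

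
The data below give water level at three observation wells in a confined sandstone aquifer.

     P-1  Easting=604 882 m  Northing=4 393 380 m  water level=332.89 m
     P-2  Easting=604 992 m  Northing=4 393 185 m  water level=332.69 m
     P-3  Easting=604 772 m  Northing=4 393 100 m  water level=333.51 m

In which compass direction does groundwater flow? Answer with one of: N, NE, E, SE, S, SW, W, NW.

E

Differences from P-1: to P-2 (Δx, Δy, Δh) = (110, -195, -0.20); to P-3 = (-110, -280, +0.62).
Solve a·Δx + b·Δy = Δh: det = 110·(-280) − (-110)·(-195) = -52250.
∂h/∂x = [(-0.20)·(-280) − (+0.62)·(-195)] / -52250 = -0.003386
∂h/∂y = [110·(+0.62) − (-110)·(-0.20)] / -52250 = -0.0008842
Flow = −∇h = (+0.003386 east, +0.0008842 north), which points east.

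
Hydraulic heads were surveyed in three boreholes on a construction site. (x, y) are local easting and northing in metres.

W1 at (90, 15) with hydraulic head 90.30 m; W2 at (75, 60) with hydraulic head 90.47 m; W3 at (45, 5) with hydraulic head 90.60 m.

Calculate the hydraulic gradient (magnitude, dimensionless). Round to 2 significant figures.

0.0071

With h = a·x + b·y + c and W1 as origin, the differences give:
  (-15)·a + 45·b = +0.17
  (-45)·a + (-10)·b = +0.30
Eliminate b (×(-10) and ×45, subtract): 2175·a = -15.200 → a = ∂h/∂x = -0.006989
Back-substitute: b = ∂h/∂y = +0.001448.
|∇h| = √(-0.006989² + 0.001448²) = 0.007137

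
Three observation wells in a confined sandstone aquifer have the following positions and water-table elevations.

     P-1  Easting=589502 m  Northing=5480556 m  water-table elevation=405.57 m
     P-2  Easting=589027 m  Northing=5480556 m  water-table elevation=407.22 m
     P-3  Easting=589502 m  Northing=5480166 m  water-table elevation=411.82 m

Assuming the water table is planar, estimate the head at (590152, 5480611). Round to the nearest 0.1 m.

402.4 m

∂h/∂x = (407.22 − 405.57) / (589027 − 589502) = -0.003474
∂h/∂y = (411.82 − 405.57) / (5480166 − 5480556) = -0.01603
h(590152, 5480611) = 405.57 + (-0.003474)·(650) + (-0.01603)·(55) = 405.57 -2.258 -0.881 = 402.431 m.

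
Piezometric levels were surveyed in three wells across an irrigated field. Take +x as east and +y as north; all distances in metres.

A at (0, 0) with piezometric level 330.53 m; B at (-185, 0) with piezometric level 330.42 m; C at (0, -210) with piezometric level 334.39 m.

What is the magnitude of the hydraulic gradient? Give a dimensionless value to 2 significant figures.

∂h/∂x = (330.42 − 330.53) / (-185 − 0) = +0.0005946
∂h/∂y = (334.39 − 330.53) / (-210 − 0) = -0.01838
|∇h| = √(0.0005946² + -0.01838²) = 0.01839

0.018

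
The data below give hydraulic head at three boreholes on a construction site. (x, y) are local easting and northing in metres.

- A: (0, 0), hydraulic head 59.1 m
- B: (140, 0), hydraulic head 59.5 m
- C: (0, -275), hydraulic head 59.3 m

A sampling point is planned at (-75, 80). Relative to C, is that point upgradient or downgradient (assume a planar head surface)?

∂h/∂x = (59.5 − 59.1) / (140 − 0) = +0.002857
∂h/∂y = (59.3 − 59.1) / (-275 − 0) = -0.0007273
Head at (-75, 80) = 59.1 + (+0.002857)·(-75) + (-0.0007273)·(80) = 58.83 m.
That is lower than the 59.3 m at C, so the point is downgradient.

downgradient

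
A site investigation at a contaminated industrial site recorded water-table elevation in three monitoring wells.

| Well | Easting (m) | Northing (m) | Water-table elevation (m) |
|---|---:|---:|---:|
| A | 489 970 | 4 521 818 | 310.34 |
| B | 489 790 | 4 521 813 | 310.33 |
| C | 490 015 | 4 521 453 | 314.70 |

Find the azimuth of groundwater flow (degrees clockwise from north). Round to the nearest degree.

358°

With h = a·x + b·y + c and A as origin, the differences give:
  (-180)·a + (-5)·b = -0.01
  45·a + (-365)·b = +4.36
Eliminate b (×(-365) and ×(-5), subtract): 65925·a = 25.450 → a = ∂h/∂x = +0.0003860
Back-substitute: b = ∂h/∂y = -0.01190.
Flow direction (−∇h) has components (-0.0003860 E, +0.01190 N).
Azimuth = atan2(E, N) = atan2(-0.0003860, +0.01190) = 358.1° ≈ 358°.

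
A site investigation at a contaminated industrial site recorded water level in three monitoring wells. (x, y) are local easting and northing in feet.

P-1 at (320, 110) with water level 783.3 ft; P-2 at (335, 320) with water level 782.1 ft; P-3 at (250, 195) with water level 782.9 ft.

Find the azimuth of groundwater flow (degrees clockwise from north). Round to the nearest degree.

Differences from P-1: to P-2 (Δx, Δy, Δh) = (15, 210, -1.2); to P-3 = (-70, 85, -0.4).
Solve a·Δx + b·Δy = Δh: det = 15·85 − (-70)·210 = 15975.
∂h/∂x = [(-1.2)·85 − (-0.4)·210] / 15975 = -0.001127
∂h/∂y = [15·(-0.4) − (-70)·(-1.2)] / 15975 = -0.005634
Flow direction (−∇h) has components (+0.001127 E, +0.005634 N).
Azimuth = atan2(E, N) = atan2(+0.001127, +0.005634) = 11.3° ≈ 011°.

011°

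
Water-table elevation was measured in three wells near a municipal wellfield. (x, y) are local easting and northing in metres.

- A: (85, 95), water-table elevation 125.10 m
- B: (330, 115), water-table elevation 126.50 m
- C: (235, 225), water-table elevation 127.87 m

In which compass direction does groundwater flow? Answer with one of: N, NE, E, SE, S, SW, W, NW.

Three-point gradient (reference A): Δ to B = (245, 20, +1.40), Δ to C = (150, 130, +2.77).
∂h/∂x = +0.004388, ∂h/∂y = +0.01624 (det = 28850).
Flow = −∇h = (-0.004388 east, -0.01624 north), which points south.

S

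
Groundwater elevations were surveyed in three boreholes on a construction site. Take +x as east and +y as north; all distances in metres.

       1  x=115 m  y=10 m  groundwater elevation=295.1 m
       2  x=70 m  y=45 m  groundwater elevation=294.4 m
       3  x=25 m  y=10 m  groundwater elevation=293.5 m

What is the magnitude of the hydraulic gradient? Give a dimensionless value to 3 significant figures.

0.0180

Taking 1 as reference: 2−1 = (-45, 35, -0.7); 3−1 = (-90, 0, -1.6).
Determinant of the coordinate differences = (-45)·0 − (-90)·35 = 3150.
∂h/∂x = [(-0.7)·0 − (-1.6)·35] / 3150 = +0.01778
∂h/∂y = [(-45)·(-1.6) − (-90)·(-0.7)] / 3150 = +0.002857
|∇h| = √(0.01778² + 0.002857²) = 0.01801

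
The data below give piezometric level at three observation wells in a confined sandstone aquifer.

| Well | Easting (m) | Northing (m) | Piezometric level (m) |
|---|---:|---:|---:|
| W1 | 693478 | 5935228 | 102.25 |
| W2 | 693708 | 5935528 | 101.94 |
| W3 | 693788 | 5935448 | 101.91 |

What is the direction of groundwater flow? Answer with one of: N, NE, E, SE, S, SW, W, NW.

Taking W1 as reference: W2−W1 = (230, 300, -0.31); W3−W1 = (310, 220, -0.34).
Solve a·Δx + b·Δy = Δh: det = 230·220 − 310·300 = -42400.
∂h/∂x = [(-0.31)·220 − (-0.34)·300] / -42400 = -0.0007972
∂h/∂y = [230·(-0.34) − 310·(-0.31)] / -42400 = -0.0004222
Flow = −∇h = (+0.0007972 east, +0.0004222 north), which points northeast.

NE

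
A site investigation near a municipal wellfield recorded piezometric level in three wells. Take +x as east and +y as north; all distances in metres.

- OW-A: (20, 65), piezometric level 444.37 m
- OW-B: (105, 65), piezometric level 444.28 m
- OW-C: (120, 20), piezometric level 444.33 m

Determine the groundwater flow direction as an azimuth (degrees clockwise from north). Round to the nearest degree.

036°

Taking OW-A as reference: OW-B−OW-A = (85, 0, -0.09); OW-C−OW-A = (100, -45, -0.04).
Solve a·Δx + b·Δy = Δh: det = 85·(-45) − 100·0 = -3825.
∂h/∂x = [(-0.09)·(-45) − (-0.04)·0] / -3825 = -0.001059
∂h/∂y = [85·(-0.04) − 100·(-0.09)] / -3825 = -0.001464
Flow direction (−∇h) has components (+0.001059 E, +0.001464 N).
Azimuth = atan2(E, N) = atan2(+0.001059, +0.001464) = 35.9° ≈ 036°.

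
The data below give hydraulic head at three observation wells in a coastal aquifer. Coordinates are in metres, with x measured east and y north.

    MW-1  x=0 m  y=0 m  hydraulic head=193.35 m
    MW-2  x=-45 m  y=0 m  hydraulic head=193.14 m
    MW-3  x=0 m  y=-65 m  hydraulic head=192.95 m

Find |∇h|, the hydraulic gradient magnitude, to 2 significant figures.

0.0077

∂h/∂x = (193.14 − 193.35) / (-45 − 0) = +0.004667
∂h/∂y = (192.95 − 193.35) / (-65 − 0) = +0.006154
|∇h| = √(0.004667² + 0.006154²) = 0.007724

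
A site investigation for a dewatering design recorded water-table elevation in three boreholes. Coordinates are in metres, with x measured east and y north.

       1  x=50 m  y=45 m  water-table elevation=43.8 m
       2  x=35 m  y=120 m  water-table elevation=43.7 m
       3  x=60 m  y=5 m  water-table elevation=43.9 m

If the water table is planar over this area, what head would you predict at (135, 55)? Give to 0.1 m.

Taking 1 as reference: 2−1 = (-15, 75, -0.1); 3−1 = (10, -40, +0.1).
Solve a·Δx + b·Δy = Δh: det = (-15)·(-40) − 10·75 = -150.
∂h/∂x = [(-0.1)·(-40) − (+0.1)·75] / -150 = +0.02333
∂h/∂y = [(-15)·(+0.1) − 10·(-0.1)] / -150 = +0.003333
h(135, 55) = 43.8 + (+0.02333)·(85) + (+0.003333)·(10) = 43.8 +1.983 +0.033 = 45.817 m.

45.8 m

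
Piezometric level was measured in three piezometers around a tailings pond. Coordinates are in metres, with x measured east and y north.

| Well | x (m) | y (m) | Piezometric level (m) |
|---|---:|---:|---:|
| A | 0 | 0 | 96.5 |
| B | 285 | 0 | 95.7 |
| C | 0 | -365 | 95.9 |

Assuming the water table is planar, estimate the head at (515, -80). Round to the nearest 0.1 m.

94.9 m

∂h/∂x = (95.7 − 96.5) / (285 − 0) = -0.002807
∂h/∂y = (95.9 − 96.5) / (-365 − 0) = +0.001644
h(515, -80) = 96.5 + (-0.002807)·(515) + (+0.001644)·(-80) = 96.5 -1.446 -0.132 = 94.923 m.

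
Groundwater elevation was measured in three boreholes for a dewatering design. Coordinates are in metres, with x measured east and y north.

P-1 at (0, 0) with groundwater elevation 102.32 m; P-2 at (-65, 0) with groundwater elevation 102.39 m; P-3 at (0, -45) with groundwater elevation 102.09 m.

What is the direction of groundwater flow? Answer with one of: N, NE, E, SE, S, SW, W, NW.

∂h/∂x = (102.39 − 102.32) / (-65 − 0) = -0.001077
∂h/∂y = (102.09 − 102.32) / (-45 − 0) = +0.005111
Flow = −∇h = (+0.001077 east, -0.005111 north), which points south.

S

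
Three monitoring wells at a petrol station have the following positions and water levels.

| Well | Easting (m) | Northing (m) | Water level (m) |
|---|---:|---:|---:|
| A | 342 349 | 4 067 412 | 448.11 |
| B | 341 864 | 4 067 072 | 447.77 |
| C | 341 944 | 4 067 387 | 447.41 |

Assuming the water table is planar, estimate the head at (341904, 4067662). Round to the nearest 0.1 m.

446.9 m

Differences from A: to B (Δx, Δy, Δh) = (-485, -340, -0.34); to C = (-405, -25, -0.70).
Solve a·Δx + b·Δy = Δh: det = (-485)·(-25) − (-405)·(-340) = -125575.
∂h/∂x = [(-0.34)·(-25) − (-0.70)·(-340)] / -125575 = +0.001828
∂h/∂y = [(-485)·(-0.70) − (-405)·(-0.34)] / -125575 = -0.001607
h(341904, 4067662) = 448.11 + (+0.001828)·(-445) + (-0.001607)·(250) = 448.11 -0.813 -0.402 = 446.895 m.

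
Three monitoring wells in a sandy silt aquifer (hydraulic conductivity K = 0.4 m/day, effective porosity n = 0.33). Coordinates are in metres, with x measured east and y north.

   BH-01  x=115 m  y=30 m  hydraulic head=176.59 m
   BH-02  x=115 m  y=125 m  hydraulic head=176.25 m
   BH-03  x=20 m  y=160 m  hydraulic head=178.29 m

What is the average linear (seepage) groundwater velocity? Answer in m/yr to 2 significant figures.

10 m/yr

Differences from BH-01: to BH-02 (Δx, Δy, Δh) = (0, 95, -0.34); to BH-03 = (-95, 130, +1.70).
Determinant of the coordinate differences = 0·130 − (-95)·95 = 9025.
∂h/∂x = [(-0.34)·130 − (+1.70)·95] / 9025 = -0.02279
∂h/∂y = [0·(+1.70) − (-95)·(-0.34)] / 9025 = -0.003579
|∇h| = √(-0.02279² + -0.003579²) = 0.02307
Seepage velocity v = K·i/n = 0.4 × 0.02307 / 0.33 = 0.02796 m/day = 10.21 m/yr.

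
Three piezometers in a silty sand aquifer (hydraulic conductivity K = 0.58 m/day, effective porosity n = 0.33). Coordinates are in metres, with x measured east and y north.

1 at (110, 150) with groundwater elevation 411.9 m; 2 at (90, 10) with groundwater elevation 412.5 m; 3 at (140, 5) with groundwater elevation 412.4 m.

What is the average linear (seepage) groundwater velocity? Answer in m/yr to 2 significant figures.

3.0 m/yr

With h = a·x + b·y + c and 1 as origin, the differences give:
  (-20)·a + (-140)·b = +0.6
  30·a + (-145)·b = +0.5
Eliminate b (×(-145) and ×(-140), subtract): 7100·a = -17.00 → a = ∂h/∂x = -0.002394
Back-substitute: b = ∂h/∂y = -0.003944.
|∇h| = √(-0.002394² + -0.003944²) = 0.004614
Seepage velocity v = K·i/n = 0.58 × 0.004614 / 0.33 = 0.008109 m/day = 2.962 m/yr.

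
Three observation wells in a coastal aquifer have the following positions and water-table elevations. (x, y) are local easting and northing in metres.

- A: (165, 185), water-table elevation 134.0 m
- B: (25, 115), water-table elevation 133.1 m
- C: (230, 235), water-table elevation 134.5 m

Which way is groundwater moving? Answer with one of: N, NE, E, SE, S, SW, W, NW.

SW

Taking A as reference: B−A = (-140, -70, -0.9); C−A = (65, 50, +0.5).
Solve a·Δx + b·Δy = Δh: det = (-140)·50 − 65·(-70) = -2450.
∂h/∂x = [(-0.9)·50 − (+0.5)·(-70)] / -2450 = +0.004082
∂h/∂y = [(-140)·(+0.5) − 65·(-0.9)] / -2450 = +0.004694
Flow = −∇h = (-0.004082 east, -0.004694 north), which points southwest.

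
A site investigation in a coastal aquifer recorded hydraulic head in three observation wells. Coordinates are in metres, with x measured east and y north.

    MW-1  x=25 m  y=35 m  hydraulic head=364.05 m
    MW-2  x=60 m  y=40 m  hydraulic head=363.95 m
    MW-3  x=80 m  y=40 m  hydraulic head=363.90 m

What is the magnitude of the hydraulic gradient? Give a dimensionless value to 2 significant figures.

Taking MW-1 as reference: MW-2−MW-1 = (35, 5, -0.10); MW-3−MW-1 = (55, 5, -0.15).
Determinant of the coordinate differences = 35·5 − 55·5 = -100.
∂h/∂x = [(-0.10)·5 − (-0.15)·5] / -100 = -0.002500
∂h/∂y = [35·(-0.15) − 55·(-0.10)] / -100 = -0.002500
|∇h| = √(-0.002500² + -0.002500²) = 0.003536

0.0035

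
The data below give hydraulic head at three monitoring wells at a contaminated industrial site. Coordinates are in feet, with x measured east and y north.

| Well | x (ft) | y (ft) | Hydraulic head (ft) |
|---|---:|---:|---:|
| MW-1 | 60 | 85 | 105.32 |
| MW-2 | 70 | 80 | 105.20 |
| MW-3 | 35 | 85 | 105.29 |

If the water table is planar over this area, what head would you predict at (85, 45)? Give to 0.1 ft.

Three-point gradient (reference MW-1): Δ to MW-2 = (10, -5, -0.12), Δ to MW-3 = (-25, 0, -0.03).
∂h/∂x = +0.001200, ∂h/∂y = +0.02640 (det = -125).
h(85, 45) = 105.32 + (+0.001200)·(25) + (+0.02640)·(-40) = 105.32 +0.030 -1.056 = 104.294 ft.

104.3 ft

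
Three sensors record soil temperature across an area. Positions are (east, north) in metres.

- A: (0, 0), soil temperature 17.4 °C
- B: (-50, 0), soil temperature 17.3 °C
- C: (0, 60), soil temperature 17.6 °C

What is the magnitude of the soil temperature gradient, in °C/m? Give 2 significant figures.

∂T/∂x = (17.3 − 17.4) / (-50 − 0) = +0.002000
∂T/∂y = (17.6 − 17.4) / (60 − 0) = +0.003333
|∇f| = √(0.002000² + 0.003333²) = 0.003887 °C/m

0.0039 °C/m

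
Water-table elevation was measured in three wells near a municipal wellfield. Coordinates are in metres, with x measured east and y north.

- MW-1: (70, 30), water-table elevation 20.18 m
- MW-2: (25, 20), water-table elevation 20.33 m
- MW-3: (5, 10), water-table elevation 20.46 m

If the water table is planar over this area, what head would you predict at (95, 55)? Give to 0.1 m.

19.9 m

Differences from MW-1: to MW-2 (Δx, Δy, Δh) = (-45, -10, +0.15); to MW-3 = (-65, -20, +0.28).
Determinant of the coordinate differences = (-45)·(-20) − (-65)·(-10) = 250.
∂h/∂x = [(+0.15)·(-20) − (+0.28)·(-10)] / 250 = -0.0008000
∂h/∂y = [(-45)·(+0.28) − (-65)·(+0.15)] / 250 = -0.01140
h(95, 55) = 20.18 + (-0.0008000)·(25) + (-0.01140)·(25) = 20.18 -0.020 -0.285 = 19.875 m.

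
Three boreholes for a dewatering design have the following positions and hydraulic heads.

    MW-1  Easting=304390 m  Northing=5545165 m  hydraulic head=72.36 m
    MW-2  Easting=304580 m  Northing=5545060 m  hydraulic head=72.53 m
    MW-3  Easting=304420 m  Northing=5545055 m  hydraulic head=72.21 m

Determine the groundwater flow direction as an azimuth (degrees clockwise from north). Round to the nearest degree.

226°

Three-point gradient (reference MW-1): Δ to MW-2 = (190, -105, +0.17), Δ to MW-3 = (30, -110, -0.15).
∂h/∂x = +0.001941, ∂h/∂y = +0.001893 (det = -17750).
Flow direction (−∇h) has components (-0.001941 E, -0.001893 N).
Azimuth = atan2(E, N) = atan2(-0.001941, -0.001893) = 225.7° ≈ 226°.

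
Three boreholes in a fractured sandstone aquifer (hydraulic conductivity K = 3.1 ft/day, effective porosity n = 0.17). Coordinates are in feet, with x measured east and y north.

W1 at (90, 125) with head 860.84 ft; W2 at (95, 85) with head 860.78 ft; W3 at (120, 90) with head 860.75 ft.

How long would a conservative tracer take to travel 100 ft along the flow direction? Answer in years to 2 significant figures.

Taking W1 as reference: W2−W1 = (5, -40, -0.06); W3−W1 = (30, -35, -0.09).
Solve a·Δx + b·Δy = Δh: det = 5·(-35) − 30·(-40) = 1025.
∂h/∂x = [(-0.06)·(-35) − (-0.09)·(-40)] / 1025 = -0.001463
∂h/∂y = [5·(-0.09) − 30·(-0.06)] / 1025 = +0.001317
|∇h| = √(-0.001463² + 0.001317²) = 0.001968
Seepage velocity v = K·i/n = 3.1 × 0.001968 / 0.17 = 0.03589 ft/day.
t = 100 / 0.03589 = 2786 days = 7.63 years.

7.6 years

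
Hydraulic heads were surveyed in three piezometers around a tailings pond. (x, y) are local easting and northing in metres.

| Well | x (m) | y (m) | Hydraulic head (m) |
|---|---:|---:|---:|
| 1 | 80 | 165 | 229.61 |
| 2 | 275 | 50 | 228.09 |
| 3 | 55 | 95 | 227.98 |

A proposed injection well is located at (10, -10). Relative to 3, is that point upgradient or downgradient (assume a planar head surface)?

With h = a·x + b·y + c and 1 as origin, the differences give:
  195·a + (-115)·b = -1.52
  (-25)·a + (-70)·b = -1.63
Eliminate b (×(-70) and ×(-115), subtract): -16525·a = -81.050 → a = ∂h/∂x = +0.004905
Back-substitute: b = ∂h/∂y = +0.02153.
Head at (10, -10) = 229.61 + (+0.004905)·(-70) + (+0.02153)·(-175) = 225.50 m.
That is lower than the 227.98 m at 3, so the point is downgradient.

downgradient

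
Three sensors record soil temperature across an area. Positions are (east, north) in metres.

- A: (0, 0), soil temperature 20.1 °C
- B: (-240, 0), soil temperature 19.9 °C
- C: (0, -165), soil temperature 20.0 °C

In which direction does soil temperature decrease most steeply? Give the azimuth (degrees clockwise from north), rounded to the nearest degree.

234°

∂T/∂x = (19.9 − 20.1) / (-240 − 0) = +0.0008333
∂T/∂y = (20.0 − 20.1) / (-165 − 0) = +0.0006061
Steepest decrease is along −∇f: components (-0.0008333 E, -0.0006061 N).
Azimuth = atan2(-0.0008333, -0.0006061) = 234.0° ≈ 234°.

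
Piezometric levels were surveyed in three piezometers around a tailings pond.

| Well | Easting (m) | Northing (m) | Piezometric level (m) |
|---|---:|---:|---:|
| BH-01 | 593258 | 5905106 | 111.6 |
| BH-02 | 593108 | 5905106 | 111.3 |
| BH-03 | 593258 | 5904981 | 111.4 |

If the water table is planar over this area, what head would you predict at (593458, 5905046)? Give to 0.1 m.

111.9 m

∂h/∂x = (111.3 − 111.6) / (593108 − 593258) = +0.002000
∂h/∂y = (111.4 − 111.6) / (5904981 − 5905106) = +0.001600
h(593458, 5905046) = 111.6 + (+0.002000)·(200) + (+0.001600)·(-60) = 111.6 +0.400 -0.096 = 111.904 m.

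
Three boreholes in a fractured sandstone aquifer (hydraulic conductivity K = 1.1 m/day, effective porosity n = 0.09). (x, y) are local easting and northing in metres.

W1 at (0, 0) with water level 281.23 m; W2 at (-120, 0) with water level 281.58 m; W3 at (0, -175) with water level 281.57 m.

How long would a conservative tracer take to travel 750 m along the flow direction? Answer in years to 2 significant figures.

48 years

∂h/∂x = (281.58 − 281.23) / (-120 − 0) = -0.002917
∂h/∂y = (281.57 − 281.23) / (-175 − 0) = -0.001943
|∇h| = √(-0.002917² + -0.001943²) = 0.003505
Seepage velocity v = K·i/n = 1.1 × 0.003505 / 0.09 = 0.04284 m/day.
t = 750 / 0.04284 = 1.751e+04 days = 47.9 years.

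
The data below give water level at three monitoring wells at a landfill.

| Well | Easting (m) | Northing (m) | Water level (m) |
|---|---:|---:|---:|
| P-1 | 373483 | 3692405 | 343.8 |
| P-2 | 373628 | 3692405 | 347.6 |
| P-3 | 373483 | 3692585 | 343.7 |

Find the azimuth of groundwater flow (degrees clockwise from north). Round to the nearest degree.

∂h/∂x = (347.6 − 343.8) / (373628 − 373483) = +0.02621
∂h/∂y = (343.7 − 343.8) / (3692585 − 3692405) = -0.0005556
Flow direction (−∇h) has components (-0.02621 E, +0.0005556 N).
Azimuth = atan2(E, N) = atan2(-0.02621, +0.0005556) = 271.2° ≈ 271°.

271°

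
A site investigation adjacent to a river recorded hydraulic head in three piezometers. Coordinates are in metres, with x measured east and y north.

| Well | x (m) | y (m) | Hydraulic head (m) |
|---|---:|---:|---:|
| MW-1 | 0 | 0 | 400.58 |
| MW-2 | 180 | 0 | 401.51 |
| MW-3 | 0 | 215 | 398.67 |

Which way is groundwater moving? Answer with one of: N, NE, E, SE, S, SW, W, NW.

∂h/∂x = (401.51 − 400.58) / (180 − 0) = +0.005167
∂h/∂y = (398.67 − 400.58) / (215 − 0) = -0.008884
Flow = −∇h = (-0.005167 east, +0.008884 north), which points northwest.

NW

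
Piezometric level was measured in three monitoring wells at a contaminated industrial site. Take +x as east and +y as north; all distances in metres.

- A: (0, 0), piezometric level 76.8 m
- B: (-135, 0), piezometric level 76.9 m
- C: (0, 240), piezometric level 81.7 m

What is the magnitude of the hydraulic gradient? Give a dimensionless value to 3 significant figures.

∂h/∂x = (76.9 − 76.8) / (-135 − 0) = -0.0007407
∂h/∂y = (81.7 − 76.8) / (240 − 0) = +0.02042
|∇h| = √(-0.0007407² + 0.02042²) = 0.02043

0.0204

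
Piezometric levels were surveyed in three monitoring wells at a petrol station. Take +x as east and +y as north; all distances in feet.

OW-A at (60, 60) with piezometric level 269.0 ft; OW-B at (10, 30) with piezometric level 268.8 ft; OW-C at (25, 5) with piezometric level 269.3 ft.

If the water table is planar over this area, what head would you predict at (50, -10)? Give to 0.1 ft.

Three-point gradient (reference OW-A): Δ to OW-B = (-50, -30, -0.2), Δ to OW-C = (-35, -55, +0.3).
∂h/∂x = +0.01176, ∂h/∂y = -0.01294 (det = 1700).
h(50, -10) = 269.0 + (+0.01176)·(-10) + (-0.01294)·(-70) = 269.0 -0.118 +0.906 = 269.788 ft.

269.8 ft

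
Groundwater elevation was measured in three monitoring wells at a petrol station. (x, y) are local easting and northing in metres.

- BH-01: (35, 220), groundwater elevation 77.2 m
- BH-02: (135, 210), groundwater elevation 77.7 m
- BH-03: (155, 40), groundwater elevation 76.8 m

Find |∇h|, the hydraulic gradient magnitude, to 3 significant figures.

Taking BH-01 as reference: BH-02−BH-01 = (100, -10, +0.5); BH-03−BH-01 = (120, -180, -0.4).
Solve a·Δx + b·Δy = Δh: det = 100·(-180) − 120·(-10) = -16800.
∂h/∂x = [(+0.5)·(-180) − (-0.4)·(-10)] / -16800 = +0.005595
∂h/∂y = [100·(-0.4) − 120·(+0.5)] / -16800 = +0.005952
|∇h| = √(0.005595² + 0.005952²) = 0.008169

0.00817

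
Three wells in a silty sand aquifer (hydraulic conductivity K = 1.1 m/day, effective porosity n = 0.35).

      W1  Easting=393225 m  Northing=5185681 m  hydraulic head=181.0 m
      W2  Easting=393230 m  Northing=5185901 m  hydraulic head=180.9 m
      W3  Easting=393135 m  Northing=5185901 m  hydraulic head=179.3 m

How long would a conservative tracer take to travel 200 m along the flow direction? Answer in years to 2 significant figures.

Differences from W1: to W2 (Δx, Δy, Δh) = (5, 220, -0.1); to W3 = (-90, 220, -1.7).
Solve a·Δx + b·Δy = Δh: det = 5·220 − (-90)·220 = 20900.
∂h/∂x = [(-0.1)·220 − (-1.7)·220] / 20900 = +0.01684
∂h/∂y = [5·(-1.7) − (-90)·(-0.1)] / 20900 = -0.0008373
|∇h| = √(0.01684² + -0.0008373²) = 0.01686
Seepage velocity v = K·i/n = 1.1 × 0.01686 / 0.35 = 0.05299 m/day.
t = 200 / 0.05299 = 3774 days = 10.3 years.

10 years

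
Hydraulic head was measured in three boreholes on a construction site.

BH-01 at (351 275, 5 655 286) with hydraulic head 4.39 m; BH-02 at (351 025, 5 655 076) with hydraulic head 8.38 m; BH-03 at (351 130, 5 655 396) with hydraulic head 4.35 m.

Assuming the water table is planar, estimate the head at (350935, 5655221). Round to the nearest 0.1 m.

Three-point gradient (reference BH-01): Δ to BH-02 = (-250, -210, +3.99), Δ to BH-03 = (-145, 110, -0.04).
∂h/∂x = -0.007429, ∂h/∂y = -0.01016 (det = -57950).
h(350935, 5655221) = 4.39 + (-0.007429)·(-340) + (-0.01016)·(-65) = 4.39 +2.526 +0.660 = 7.576 m.

7.6 m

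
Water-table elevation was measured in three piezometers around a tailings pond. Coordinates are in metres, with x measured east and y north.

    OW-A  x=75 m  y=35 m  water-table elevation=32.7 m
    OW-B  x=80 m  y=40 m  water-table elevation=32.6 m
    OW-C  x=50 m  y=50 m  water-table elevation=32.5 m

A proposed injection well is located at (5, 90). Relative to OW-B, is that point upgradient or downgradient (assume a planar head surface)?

Three-point gradient (reference OW-A): Δ to OW-B = (5, 5, -0.1), Δ to OW-C = (-25, 15, -0.2).
∂h/∂x = -0.002500, ∂h/∂y = -0.01750 (det = 200).
Head at (5, 90) = 32.7 + (-0.002500)·(-70) + (-0.01750)·(55) = 31.91 m.
That is lower than the 32.6 m at OW-B, so the point is downgradient.

downgradient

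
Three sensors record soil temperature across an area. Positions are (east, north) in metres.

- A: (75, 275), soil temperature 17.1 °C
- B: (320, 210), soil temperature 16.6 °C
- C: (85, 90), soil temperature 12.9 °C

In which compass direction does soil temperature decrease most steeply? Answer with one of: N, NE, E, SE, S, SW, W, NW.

Taking A as reference: B−A = (245, -65, -0.5); C−A = (10, -185, -4.2).
Determinant of the coordinate differences = 245·(-185) − 10·(-65) = -44675.
∂T/∂x = [(-0.5)·(-185) − (-4.2)·(-65)] / -44675 = +0.004040
∂T/∂y = [245·(-4.2) − 10·(-0.5)] / -44675 = +0.02292
Steepest decrease is along −∇f = (-0.004040 E, -0.02292 N) → south.

S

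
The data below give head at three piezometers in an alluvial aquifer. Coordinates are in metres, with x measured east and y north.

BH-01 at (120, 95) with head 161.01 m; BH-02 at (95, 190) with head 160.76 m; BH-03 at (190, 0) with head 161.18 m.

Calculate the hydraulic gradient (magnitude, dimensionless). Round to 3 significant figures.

0.00357

Differences from BH-01: to BH-02 (Δx, Δy, Δh) = (-25, 95, -0.25); to BH-03 = (70, -95, +0.17).
Determinant of the coordinate differences = (-25)·(-95) − 70·95 = -4275.
∂h/∂x = [(-0.25)·(-95) − (+0.17)·95] / -4275 = -0.001778
∂h/∂y = [(-25)·(+0.17) − 70·(-0.25)] / -4275 = -0.003099
|∇h| = √(-0.001778² + -0.003099²) = 0.003573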